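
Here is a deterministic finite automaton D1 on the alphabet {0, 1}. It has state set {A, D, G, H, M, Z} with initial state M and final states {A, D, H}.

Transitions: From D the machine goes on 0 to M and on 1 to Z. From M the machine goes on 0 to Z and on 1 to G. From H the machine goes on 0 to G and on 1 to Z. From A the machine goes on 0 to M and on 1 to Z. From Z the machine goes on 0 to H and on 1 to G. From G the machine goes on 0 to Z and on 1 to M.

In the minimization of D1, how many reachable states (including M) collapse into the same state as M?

2

First remove the unreachable states {A,D}; 4 states remain.
Start with accepting vs non-accepting: {H} | {G,M,Z}.
On input 0, block {G,M,Z} splits into {G,M} and {Z}.
No further refinement is possible. Final partition (3 blocks): {H} | {G,M} | {Z}.
The equivalence class containing M is {G,M}, of size 2.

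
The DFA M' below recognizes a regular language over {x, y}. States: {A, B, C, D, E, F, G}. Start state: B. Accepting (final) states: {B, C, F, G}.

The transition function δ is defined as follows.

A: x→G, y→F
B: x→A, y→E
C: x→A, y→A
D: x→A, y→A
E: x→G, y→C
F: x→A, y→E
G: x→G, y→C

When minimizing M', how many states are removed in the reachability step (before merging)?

BFS from B reaches {A, B, C, E, F, G}; the 1 state(s) D are never visited.

1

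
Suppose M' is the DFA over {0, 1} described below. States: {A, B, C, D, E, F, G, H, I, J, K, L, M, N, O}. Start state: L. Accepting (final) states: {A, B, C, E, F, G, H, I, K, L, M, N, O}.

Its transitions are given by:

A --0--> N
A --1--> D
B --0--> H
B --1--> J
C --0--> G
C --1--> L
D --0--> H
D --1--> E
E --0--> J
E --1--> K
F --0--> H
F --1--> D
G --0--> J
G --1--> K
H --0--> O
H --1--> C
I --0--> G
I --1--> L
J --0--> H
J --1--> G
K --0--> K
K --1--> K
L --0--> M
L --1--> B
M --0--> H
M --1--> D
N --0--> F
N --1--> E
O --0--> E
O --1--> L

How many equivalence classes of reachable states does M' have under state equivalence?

First remove the unreachable states {A,F,I,N}; 11 states remain.
Start with accepting vs non-accepting: {B,C,E,G,H,K,L,M,O} | {D,J}.
Refine {B,C,E,G,H,K,L,M,O} on symbol 0: members go to different blocks, giving {B,C,H,K,L,M,O} and {E,G}.
Split {B,C,H,K,L,M,O} by δ(·,0) → {B,H,K,L,M} and {C,O}.
Split {B,H,K,L,M} by δ(·,0) → {B,K,L,M} and {H}.
Refine {B,K,L,M} on symbol 0: members go to different blocks, giving {B,M} and {K,L}.
Refine {K,L} on symbol 0: members go to different blocks, giving {K} and {L}.
The partition is now stable with 7 blocks: {B,M} | {D,J} | {E,G} | {C,O} | {H} | {K} | {L}.

7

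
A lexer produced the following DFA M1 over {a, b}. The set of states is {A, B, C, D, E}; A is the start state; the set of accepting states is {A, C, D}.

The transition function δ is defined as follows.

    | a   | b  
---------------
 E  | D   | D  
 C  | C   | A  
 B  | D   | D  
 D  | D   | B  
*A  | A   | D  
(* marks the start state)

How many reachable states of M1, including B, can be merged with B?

1

First remove the unreachable states {C,E}; 3 states remain.
Start with accepting vs non-accepting: {A,D} | {B}.
Refine {A,D} on symbol b: members go to different blocks, giving {A} and {D}.
No further refinement is possible. Final partition (3 blocks): {A} | {B} | {D}.
State B belongs to the block {B}, which has 1 states.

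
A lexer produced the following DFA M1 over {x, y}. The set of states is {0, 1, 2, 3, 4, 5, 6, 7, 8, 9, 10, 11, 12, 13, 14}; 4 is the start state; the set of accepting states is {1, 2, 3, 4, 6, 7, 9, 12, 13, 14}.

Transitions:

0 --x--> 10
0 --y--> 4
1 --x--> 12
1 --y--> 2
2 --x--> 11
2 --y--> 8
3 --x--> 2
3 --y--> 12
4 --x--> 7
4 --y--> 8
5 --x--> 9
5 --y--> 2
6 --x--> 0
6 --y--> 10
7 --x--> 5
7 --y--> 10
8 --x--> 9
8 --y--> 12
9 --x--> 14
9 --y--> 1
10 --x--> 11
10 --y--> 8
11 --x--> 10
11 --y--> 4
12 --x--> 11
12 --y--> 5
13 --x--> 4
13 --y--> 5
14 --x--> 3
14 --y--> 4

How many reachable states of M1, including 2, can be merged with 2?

Reachable states from the start: {1,2,3,4,5,7,8,9,10,11,12,14}. Unreachable: {0,6,13} — drop them.
Start with accepting vs non-accepting: {1,2,3,4,7,9,12,14} | {5,8,10,11}.
Refine {1,2,3,4,7,9,12,14} on symbol x: members go to different blocks, giving {1,3,4,9,14} and {2,7,12}.
Refine {1,3,4,9,14} on symbol x: members go to different blocks, giving {1,3,4} and {9,14}.
Refine {1,3,4} on symbol y: members go to different blocks, giving {1,3} and {4}.
Refine {5,8,10,11} on symbol x: members go to different blocks, giving {5,8} and {10,11}.
Split {2,7,12} by δ(·,x) → {2,12} and {7}.
Refine {9,14} on symbol x: members go to different blocks, giving {9} and {14}.
Split {10,11} by δ(·,y) → {10} and {11}.
No further refinement is possible. Final partition (9 blocks): {1,3} | {5,8} | {2,12} | {9} | {4} | {10} | {7} | {14} | {11}.
The equivalence class containing 2 is {2,12}, of size 2.

2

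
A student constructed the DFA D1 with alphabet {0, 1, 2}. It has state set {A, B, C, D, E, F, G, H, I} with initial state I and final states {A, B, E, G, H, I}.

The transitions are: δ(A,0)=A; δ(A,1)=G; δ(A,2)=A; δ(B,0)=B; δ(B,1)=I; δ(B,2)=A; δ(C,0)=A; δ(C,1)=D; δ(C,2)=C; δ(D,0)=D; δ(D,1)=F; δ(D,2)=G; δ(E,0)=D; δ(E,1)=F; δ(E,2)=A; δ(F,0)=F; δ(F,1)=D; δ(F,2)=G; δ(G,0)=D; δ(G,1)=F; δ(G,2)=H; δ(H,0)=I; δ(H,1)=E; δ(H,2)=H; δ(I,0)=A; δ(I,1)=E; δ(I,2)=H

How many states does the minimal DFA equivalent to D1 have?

First remove the unreachable states {B,C}; 7 states remain.
Start with accepting vs non-accepting: {A,E,G,H,I} | {D,F}.
On input 0, block {A,E,G,H,I} splits into {A,H,I} and {E,G}.
Stable partition: {A,H,I} | {D,F} | {E,G} — 3 equivalence classes.

3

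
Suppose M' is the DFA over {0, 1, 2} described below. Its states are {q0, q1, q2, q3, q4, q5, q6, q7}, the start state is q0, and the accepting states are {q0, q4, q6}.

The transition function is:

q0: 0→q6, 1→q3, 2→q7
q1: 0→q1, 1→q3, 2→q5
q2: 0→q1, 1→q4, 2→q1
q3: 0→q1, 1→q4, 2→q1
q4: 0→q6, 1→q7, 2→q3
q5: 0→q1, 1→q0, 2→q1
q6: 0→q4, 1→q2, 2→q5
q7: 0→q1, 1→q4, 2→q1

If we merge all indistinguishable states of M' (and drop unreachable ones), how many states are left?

3

P0 = {q0,q4,q6} | {q1,q2,q3,q5,q7}.
On input 1, block {q1,q2,q3,q5,q7} splits into {q2,q3,q5,q7} and {q1}.
Stable partition: {q0,q4,q6} | {q2,q3,q5,q7} | {q1} — 3 equivalence classes.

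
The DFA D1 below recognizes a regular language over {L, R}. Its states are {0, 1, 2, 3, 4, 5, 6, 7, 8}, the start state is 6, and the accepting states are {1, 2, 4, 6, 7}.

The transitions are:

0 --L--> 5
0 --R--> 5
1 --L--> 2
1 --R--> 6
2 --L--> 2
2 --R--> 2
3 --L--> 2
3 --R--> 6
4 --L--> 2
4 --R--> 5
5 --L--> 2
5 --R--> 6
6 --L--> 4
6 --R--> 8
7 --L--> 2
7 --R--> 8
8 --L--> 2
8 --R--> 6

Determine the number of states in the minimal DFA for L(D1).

4

States {0,1,3,7} cannot be reached from the start state, so discard them.
Initial partition by acceptance: {2,4,6} | {5,8}.
Split {2,4,6} by δ(·,R) → {4,6} and {2}.
On input L, block {4,6} splits into {4} and {6}.
The partition is now stable with 4 blocks: {4} | {5,8} | {2} | {6}.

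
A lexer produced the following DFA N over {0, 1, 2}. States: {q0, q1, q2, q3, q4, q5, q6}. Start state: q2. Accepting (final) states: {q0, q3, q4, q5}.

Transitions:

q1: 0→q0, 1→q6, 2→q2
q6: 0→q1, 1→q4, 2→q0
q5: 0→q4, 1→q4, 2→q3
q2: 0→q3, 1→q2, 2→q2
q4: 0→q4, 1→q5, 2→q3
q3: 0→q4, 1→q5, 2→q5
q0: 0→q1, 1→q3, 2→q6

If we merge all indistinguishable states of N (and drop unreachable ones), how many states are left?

2

Reachable states from the start: {q2,q3,q4,q5}. Unreachable: {q0,q1,q6} — drop them.
Initial partition by acceptance: {q3,q4,q5} | {q2}.
The partition is now stable with 2 blocks: {q3,q4,q5} | {q2}.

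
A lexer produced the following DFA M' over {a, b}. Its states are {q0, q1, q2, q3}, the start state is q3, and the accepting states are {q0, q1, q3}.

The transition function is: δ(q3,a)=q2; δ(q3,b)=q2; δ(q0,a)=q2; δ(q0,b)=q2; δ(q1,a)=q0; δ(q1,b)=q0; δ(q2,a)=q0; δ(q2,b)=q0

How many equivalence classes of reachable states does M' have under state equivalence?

2

Reachable states from the start: {q0,q2,q3}. Unreachable: {q1} — drop them.
Start with accepting vs non-accepting: {q0,q3} | {q2}.
Stable partition: {q0,q3} | {q2} — 2 equivalence classes.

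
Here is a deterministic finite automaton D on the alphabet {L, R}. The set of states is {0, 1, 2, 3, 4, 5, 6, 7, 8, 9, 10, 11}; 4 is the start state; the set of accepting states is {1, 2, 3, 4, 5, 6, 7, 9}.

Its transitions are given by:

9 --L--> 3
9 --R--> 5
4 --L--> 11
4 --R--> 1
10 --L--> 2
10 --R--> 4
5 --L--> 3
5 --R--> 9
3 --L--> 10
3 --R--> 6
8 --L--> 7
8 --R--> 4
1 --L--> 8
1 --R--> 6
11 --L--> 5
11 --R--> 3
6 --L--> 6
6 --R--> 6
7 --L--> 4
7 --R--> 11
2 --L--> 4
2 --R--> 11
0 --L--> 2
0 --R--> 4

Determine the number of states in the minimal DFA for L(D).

7

States {0} cannot be reached from the start state, so discard them.
P0 = {1,2,3,4,5,6,7,9} | {8,10,11}.
Split {1,2,3,4,5,6,7,9} by δ(·,L) → {2,5,6,7,9} and {1,3,4}.
Refine {2,5,6,7,9} on symbol L: members go to different blocks, giving {2,5,7,9} and {6}.
Split {2,5,7,9} by δ(·,R) → {2,7} and {5,9}.
Split {8,10,11} by δ(·,L) → {8,10} and {11}.
On input L, block {1,3,4} splits into {1,3} and {4}.
No further refinement is possible. Final partition (7 blocks): {2,7} | {8,10} | {1,3} | {6} | {5,9} | {11} | {4}.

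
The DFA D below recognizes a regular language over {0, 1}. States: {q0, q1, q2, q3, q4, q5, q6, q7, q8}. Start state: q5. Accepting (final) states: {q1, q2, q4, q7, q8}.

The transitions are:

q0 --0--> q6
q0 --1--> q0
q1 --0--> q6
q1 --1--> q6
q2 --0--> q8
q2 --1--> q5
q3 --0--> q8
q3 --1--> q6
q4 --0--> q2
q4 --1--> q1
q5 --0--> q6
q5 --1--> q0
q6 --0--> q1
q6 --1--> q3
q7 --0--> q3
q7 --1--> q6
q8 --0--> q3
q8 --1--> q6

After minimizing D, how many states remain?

Reachable states from the start: {q0,q1,q3,q5,q6,q8}. Unreachable: {q2,q4,q7} — drop them.
Initial partition by acceptance: {q1,q8} | {q0,q3,q5,q6}.
Split {q0,q3,q5,q6} by δ(·,0) → {q0,q5} and {q3,q6}.
Stable partition: {q1,q8} | {q0,q5} | {q3,q6} — 3 equivalence classes.

3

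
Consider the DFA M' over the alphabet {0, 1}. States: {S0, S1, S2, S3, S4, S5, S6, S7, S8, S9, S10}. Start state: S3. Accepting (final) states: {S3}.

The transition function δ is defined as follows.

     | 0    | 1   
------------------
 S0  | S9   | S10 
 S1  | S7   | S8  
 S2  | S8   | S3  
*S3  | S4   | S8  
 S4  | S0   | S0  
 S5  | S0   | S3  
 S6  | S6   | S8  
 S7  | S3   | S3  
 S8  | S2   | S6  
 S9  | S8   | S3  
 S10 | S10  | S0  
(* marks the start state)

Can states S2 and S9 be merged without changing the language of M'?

States {S1,S5,S7} cannot be reached from the start state, so discard them.
P0 = {S3} | {S0,S2,S4,S6,S8,S9,S10}.
On input 1, block {S0,S2,S4,S6,S8,S9,S10} splits into {S0,S4,S6,S8,S10} and {S2,S9}.
Refine {S0,S4,S6,S8,S10} on symbol 0: members go to different blocks, giving {S4,S6,S10} and {S0,S8}.
On input 0, block {S4,S6,S10} splits into {S6,S10} and {S4}.
Stable partition: {S3} | {S6,S10} | {S2,S9} | {S0,S8} | {S4} — 5 equivalence classes.
S2 and S9 lie in the same block of the stable partition, so they are equivalent — no string distinguishes them.

Yes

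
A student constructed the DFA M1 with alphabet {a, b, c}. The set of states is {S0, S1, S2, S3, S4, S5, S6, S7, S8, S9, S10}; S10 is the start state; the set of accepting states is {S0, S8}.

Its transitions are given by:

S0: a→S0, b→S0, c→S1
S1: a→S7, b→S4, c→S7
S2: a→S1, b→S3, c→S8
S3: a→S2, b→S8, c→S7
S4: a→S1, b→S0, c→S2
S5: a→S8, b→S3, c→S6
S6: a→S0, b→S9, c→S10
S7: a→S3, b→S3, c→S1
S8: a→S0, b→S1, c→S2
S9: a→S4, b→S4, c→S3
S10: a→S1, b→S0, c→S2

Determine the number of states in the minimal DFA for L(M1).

First remove the unreachable states {S5,S6,S9}; 8 states remain.
P0 = {S0,S8} | {S1,S2,S3,S4,S7,S10}.
Refine {S0,S8} on symbol b: members go to different blocks, giving {S0} and {S8}.
Refine {S1,S2,S3,S4,S7,S10} on symbol b: members go to different blocks, giving {S1,S2,S7} and {S4,S10} and {S3}.
On input a, block {S1,S2,S7} splits into {S1,S2} and {S7}.
On input a, block {S1,S2} splits into {S1} and {S2}.
No further refinement is possible. Final partition (7 blocks): {S0} | {S1} | {S8} | {S4,S10} | {S3} | {S7} | {S2}.

7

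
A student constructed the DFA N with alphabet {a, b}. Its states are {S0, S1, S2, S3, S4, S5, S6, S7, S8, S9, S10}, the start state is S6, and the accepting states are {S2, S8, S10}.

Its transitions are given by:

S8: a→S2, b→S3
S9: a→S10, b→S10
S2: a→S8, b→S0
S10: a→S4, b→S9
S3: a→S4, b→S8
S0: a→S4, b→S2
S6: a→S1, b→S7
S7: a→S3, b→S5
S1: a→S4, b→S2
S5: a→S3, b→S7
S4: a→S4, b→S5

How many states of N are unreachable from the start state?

BFS from S6 reaches {S0, S1, S2, S3, S4, S5, S6, S7, S8}; the 2 state(s) S9, S10 are never visited.

2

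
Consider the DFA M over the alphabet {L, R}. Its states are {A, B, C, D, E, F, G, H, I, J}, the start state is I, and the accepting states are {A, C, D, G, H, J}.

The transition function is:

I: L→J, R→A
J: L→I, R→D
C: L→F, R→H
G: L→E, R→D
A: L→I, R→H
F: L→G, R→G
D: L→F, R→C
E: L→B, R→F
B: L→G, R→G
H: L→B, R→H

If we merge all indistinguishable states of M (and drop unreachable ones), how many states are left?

6

Start with accepting vs non-accepting: {A,C,D,G,H,J} | {B,E,F,I}.
Split {B,E,F,I} by δ(·,L) → {B,F,I} and {E}.
On input L, block {A,C,D,G,H,J} splits into {A,C,D,H,J} and {G}.
Refine {B,F,I} on symbol L: members go to different blocks, giving {B,F} and {I}.
Split {A,C,D,H,J} by δ(·,L) → {C,D,H} and {A,J}.
Stable partition: {C,D,H} | {B,F} | {E} | {G} | {I} | {A,J} — 6 equivalence classes.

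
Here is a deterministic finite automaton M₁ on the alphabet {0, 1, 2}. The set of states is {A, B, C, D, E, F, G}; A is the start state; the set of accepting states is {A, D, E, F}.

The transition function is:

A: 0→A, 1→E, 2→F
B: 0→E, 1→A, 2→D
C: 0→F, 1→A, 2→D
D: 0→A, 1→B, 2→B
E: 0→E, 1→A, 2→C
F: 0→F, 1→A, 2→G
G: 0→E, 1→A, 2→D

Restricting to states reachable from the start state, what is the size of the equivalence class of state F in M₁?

2

P0 = {A,D,E,F} | {B,C,G}.
On input 1, block {A,D,E,F} splits into {A,E,F} and {D}.
On input 2, block {A,E,F} splits into {E,F} and {A}.
Stable partition: {E,F} | {B,C,G} | {D} | {A} — 4 equivalence classes.
The equivalence class containing F is {E,F}, of size 2.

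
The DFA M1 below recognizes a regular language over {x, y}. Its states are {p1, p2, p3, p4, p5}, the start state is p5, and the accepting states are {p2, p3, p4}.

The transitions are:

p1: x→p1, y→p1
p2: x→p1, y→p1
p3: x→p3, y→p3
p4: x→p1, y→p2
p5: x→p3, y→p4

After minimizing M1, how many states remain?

All states are reachable from the start state.
Initial partition by acceptance: {p2,p3,p4} | {p1,p5}.
Split {p2,p3,p4} by δ(·,x) → {p2,p4} and {p3}.
Refine {p2,p4} on symbol y: members go to different blocks, giving {p2} and {p4}.
On input x, block {p1,p5} splits into {p1} and {p5}.
No further refinement is possible. Final partition (5 blocks): {p2} | {p1} | {p3} | {p4} | {p5}.

5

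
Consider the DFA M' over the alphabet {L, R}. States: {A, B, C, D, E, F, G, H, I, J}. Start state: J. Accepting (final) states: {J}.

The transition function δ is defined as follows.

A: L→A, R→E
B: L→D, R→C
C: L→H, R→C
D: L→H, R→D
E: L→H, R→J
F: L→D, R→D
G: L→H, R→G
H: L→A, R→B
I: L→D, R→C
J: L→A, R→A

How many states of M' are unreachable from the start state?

3

No path from J leads to F, G, I; the other 7 states are all reachable.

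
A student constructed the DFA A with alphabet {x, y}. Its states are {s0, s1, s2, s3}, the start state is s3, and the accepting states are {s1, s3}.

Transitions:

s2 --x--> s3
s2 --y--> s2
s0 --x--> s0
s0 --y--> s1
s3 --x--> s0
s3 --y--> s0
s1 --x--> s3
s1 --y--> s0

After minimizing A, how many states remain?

3

States {s2} cannot be reached from the start state, so discard them.
Initial partition by acceptance: {s1,s3} | {s0}.
On input x, block {s1,s3} splits into {s1} and {s3}.
The partition is now stable with 3 blocks: {s1} | {s0} | {s3}.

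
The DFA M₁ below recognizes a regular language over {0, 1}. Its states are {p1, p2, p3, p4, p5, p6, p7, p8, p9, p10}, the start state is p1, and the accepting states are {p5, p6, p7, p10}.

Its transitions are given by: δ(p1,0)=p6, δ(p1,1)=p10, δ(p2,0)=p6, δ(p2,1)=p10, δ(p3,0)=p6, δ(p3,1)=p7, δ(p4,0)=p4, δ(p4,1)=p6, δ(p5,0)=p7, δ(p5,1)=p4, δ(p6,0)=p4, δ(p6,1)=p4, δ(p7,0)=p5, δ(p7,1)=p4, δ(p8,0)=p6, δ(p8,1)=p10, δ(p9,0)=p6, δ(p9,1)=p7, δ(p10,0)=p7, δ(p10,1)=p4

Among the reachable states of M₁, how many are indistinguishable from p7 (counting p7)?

Reachable states from the start: {p1,p4,p5,p6,p7,p10}. Unreachable: {p2,p3,p8,p9} — drop them.
Initial partition by acceptance: {p5,p6,p7,p10} | {p1,p4}.
Refine {p5,p6,p7,p10} on symbol 0: members go to different blocks, giving {p5,p7,p10} and {p6}.
Split {p1,p4} by δ(·,0) → {p1} and {p4}.
The partition is now stable with 4 blocks: {p5,p7,p10} | {p1} | {p6} | {p4}.
The equivalence class containing p7 is {p5,p7,p10}, of size 3.

3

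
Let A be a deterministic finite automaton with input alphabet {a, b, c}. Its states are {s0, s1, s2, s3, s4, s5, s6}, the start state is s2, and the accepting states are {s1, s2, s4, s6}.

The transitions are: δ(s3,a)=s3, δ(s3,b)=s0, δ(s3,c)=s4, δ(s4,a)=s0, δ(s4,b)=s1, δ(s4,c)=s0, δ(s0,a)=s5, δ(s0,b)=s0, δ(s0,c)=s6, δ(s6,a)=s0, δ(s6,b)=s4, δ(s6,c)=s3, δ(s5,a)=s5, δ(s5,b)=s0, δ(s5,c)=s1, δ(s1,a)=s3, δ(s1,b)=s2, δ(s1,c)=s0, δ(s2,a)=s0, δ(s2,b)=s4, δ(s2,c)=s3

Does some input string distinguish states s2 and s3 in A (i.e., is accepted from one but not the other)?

Every state is reachable, so we keep all 7.
Initial partition by acceptance: {s1,s2,s4,s6} | {s0,s3,s5}.
The partition is now stable with 2 blocks: {s1,s2,s4,s6} | {s0,s3,s5}.
s2 and s3 end up in different blocks, so they are distinguishable. For instance, the string 'ε' is accepted from only s2.

Yes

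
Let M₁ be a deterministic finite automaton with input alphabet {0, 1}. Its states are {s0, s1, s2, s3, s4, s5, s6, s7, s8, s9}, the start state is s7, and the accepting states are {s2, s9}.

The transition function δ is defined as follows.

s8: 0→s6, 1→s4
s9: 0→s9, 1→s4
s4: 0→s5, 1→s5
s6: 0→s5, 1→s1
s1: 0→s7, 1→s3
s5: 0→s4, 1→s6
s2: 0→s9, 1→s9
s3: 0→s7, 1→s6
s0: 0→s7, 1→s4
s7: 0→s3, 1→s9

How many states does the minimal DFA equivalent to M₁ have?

Reachable states from the start: {s1,s3,s4,s5,s6,s7,s9}. Unreachable: {s0,s2,s8} — drop them.
Start with accepting vs non-accepting: {s9} | {s1,s3,s4,s5,s6,s7}.
On input 1, block {s1,s3,s4,s5,s6,s7} splits into {s1,s3,s4,s5,s6} and {s7}.
Refine {s1,s3,s4,s5,s6} on symbol 0: members go to different blocks, giving {s4,s5,s6} and {s1,s3}.
Refine {s4,s5,s6} on symbol 1: members go to different blocks, giving {s4,s5} and {s6}.
Split {s4,s5} by δ(·,1) → {s4} and {s5}.
Refine {s1,s3} on symbol 1: members go to different blocks, giving {s1} and {s3}.
No further refinement is possible. Final partition (7 blocks): {s9} | {s4} | {s7} | {s1} | {s6} | {s5} | {s3}.

7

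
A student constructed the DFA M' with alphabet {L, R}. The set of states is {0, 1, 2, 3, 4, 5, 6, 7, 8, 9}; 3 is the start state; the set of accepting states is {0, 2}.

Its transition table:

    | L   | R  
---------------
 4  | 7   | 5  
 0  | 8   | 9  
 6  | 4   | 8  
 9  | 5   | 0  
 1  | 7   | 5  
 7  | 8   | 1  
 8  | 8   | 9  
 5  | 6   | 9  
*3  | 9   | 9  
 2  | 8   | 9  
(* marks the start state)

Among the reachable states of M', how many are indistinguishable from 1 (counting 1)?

First remove the unreachable states {2}; 9 states remain.
Start with accepting vs non-accepting: {0} | {1,3,4,5,6,7,8,9}.
On input R, block {1,3,4,5,6,7,8,9} splits into {1,3,4,5,6,7,8} and {9}.
Refine {1,3,4,5,6,7,8} on symbol L: members go to different blocks, giving {1,4,5,6,7,8} and {3}.
Split {1,4,5,6,7,8} by δ(·,R) → {1,4,6,7} and {5,8}.
On input L, block {1,4,6,7} splits into {1,4,6} and {7}.
Split {1,4,6} by δ(·,L) → {1,4} and {6}.
Refine {5,8} on symbol L: members go to different blocks, giving {5} and {8}.
No further refinement is possible. Final partition (8 blocks): {0} | {1,4} | {9} | {3} | {5} | {7} | {6} | {8}.
The equivalence class containing 1 is {1,4}, of size 2.

2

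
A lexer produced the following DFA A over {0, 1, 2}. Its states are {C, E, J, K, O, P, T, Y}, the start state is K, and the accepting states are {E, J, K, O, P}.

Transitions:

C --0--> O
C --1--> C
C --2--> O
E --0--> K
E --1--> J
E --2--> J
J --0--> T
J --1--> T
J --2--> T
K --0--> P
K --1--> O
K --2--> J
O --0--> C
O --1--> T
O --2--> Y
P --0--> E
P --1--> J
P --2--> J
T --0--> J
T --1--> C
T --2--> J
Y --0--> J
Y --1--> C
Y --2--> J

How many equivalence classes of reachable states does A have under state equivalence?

P0 = {E,J,K,O,P} | {C,T,Y}.
On input 0, block {E,J,K,O,P} splits into {E,K,P} and {J,O}.
Stable partition: {E,K,P} | {C,T,Y} | {J,O} — 3 equivalence classes.

3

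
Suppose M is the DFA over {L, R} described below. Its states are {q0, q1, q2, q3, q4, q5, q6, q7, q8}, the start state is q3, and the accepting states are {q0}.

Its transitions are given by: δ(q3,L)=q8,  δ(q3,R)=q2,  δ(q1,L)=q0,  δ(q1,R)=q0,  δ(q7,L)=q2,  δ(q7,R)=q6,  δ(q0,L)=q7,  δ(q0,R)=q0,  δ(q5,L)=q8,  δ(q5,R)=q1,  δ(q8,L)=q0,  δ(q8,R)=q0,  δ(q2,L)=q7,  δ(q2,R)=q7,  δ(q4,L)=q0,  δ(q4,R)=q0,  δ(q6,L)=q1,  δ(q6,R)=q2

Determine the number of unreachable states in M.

2

BFS from q3 reaches {q0, q1, q2, q3, q6, q7, q8}; the 2 state(s) q4, q5 are never visited.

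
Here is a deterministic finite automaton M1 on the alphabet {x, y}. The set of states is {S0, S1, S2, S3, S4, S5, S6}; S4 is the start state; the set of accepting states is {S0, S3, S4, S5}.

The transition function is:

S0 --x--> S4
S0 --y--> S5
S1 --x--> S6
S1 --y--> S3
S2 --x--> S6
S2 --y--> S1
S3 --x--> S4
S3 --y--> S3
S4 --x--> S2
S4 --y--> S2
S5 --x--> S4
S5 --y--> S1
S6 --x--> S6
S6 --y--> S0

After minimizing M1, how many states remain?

Initial partition by acceptance: {S0,S3,S4,S5} | {S1,S2,S6}.
On input x, block {S0,S3,S4,S5} splits into {S0,S3,S5} and {S4}.
On input y, block {S0,S3,S5} splits into {S0,S3} and {S5}.
Split {S0,S3} by δ(·,y) → {S0} and {S3}.
Refine {S1,S2,S6} on symbol y: members go to different blocks, giving {S1} and {S2} and {S6}.
No further refinement is possible. Final partition (7 blocks): {S0} | {S1} | {S4} | {S5} | {S3} | {S2} | {S6}.

7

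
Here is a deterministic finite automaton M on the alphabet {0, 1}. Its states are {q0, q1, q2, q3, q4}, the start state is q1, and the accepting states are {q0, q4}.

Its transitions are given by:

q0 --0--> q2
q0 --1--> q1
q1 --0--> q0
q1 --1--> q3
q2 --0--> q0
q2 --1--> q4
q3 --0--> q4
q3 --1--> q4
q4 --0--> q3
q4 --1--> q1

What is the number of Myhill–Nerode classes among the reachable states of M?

Initial partition by acceptance: {q0,q4} | {q1,q2,q3}.
Refine {q1,q2,q3} on symbol 1: members go to different blocks, giving {q2,q3} and {q1}.
Stable partition: {q0,q4} | {q2,q3} | {q1} — 3 equivalence classes.

3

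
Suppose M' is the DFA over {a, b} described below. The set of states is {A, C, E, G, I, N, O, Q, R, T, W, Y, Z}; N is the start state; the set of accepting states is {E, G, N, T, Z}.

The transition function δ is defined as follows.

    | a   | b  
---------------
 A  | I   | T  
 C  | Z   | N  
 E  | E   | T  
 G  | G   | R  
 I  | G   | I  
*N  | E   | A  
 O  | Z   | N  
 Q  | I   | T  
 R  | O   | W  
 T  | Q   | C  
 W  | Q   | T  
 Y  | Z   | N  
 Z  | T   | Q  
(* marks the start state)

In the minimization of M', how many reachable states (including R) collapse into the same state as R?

1

States {Y} cannot be reached from the start state, so discard them.
P0 = {E,G,N,T,Z} | {A,C,I,O,Q,R,W}.
Split {E,G,N,T,Z} by δ(·,a) → {E,G,N,Z} and {T}.
On input a, block {E,G,N,Z} splits into {E,G,N} and {Z}.
Split {E,G,N} by δ(·,b) → {G,N} and {E}.
Refine {G,N} on symbol a: members go to different blocks, giving {G} and {N}.
On input a, block {A,C,I,O,Q,R,W} splits into {A,Q,R,W} and {C,O} and {I}.
On input a, block {A,Q,R,W} splits into {A,Q} and {W} and {R}.
No further refinement is possible. Final partition (10 blocks): {G} | {A,Q} | {T} | {Z} | {E} | {N} | {C,O} | {I} | {W} | {R}.
The equivalence class containing R is {R}, of size 1.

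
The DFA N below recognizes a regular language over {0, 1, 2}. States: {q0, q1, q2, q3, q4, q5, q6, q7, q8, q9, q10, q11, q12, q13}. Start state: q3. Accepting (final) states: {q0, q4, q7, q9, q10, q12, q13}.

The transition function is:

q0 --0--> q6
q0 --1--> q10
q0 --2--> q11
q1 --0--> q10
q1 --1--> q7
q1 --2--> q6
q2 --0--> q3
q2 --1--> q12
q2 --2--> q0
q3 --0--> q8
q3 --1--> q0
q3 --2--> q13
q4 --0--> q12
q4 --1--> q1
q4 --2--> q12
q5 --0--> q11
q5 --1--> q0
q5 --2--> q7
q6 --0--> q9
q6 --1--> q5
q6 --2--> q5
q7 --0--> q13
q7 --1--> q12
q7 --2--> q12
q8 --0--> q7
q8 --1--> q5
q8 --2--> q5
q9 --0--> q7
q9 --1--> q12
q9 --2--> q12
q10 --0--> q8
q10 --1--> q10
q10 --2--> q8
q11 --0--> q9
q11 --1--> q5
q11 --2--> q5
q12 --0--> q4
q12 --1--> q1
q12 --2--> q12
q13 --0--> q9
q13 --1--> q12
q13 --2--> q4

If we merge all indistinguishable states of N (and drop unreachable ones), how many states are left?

6

States {q2} cannot be reached from the start state, so discard them.
Start with accepting vs non-accepting: {q0,q4,q7,q9,q10,q12,q13} | {q1,q3,q5,q6,q8,q11}.
On input 0, block {q0,q4,q7,q9,q10,q12,q13} splits into {q4,q7,q9,q12,q13} and {q0,q10}.
On input 1, block {q4,q7,q9,q12,q13} splits into {q7,q9,q13} and {q4,q12}.
Split {q1,q3,q5,q6,q8,q11} by δ(·,0) → {q6,q8,q11} and {q3,q5} and {q1}.
Stable partition: {q7,q9,q13} | {q6,q8,q11} | {q0,q10} | {q4,q12} | {q3,q5} | {q1} — 6 equivalence classes.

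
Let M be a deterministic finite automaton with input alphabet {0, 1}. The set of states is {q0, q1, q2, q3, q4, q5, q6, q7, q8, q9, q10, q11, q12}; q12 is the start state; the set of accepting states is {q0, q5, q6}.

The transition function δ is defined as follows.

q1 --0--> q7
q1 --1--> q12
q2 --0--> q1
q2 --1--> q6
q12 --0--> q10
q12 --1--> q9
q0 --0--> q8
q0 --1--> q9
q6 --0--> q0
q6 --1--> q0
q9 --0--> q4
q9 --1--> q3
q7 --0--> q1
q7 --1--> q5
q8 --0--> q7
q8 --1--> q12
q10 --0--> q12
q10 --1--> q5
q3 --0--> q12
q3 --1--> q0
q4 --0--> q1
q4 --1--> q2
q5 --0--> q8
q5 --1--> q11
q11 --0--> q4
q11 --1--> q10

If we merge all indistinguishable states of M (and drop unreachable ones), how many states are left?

9

Every state is reachable, so we keep all 13.
Initial partition by acceptance: {q0,q5,q6} | {q1,q2,q3,q4,q7,q8,q9,q10,q11,q12}.
On input 0, block {q0,q5,q6} splits into {q0,q5} and {q6}.
On input 1, block {q1,q2,q3,q4,q7,q8,q9,q10,q11,q12} splits into {q1,q4,q8,q9,q11,q12} and {q3,q7,q10} and {q2}.
Refine {q1,q4,q8,q9,q11,q12} on symbol 0: members go to different blocks, giving {q1,q8,q12} and {q4,q9,q11}.
Split {q1,q8,q12} by δ(·,1) → {q1,q8} and {q12}.
On input 0, block {q3,q7,q10} splits into {q3,q10} and {q7}.
On input 0, block {q4,q9,q11} splits into {q9,q11} and {q4}.
No further refinement is possible. Final partition (9 blocks): {q0,q5} | {q1,q8} | {q6} | {q3,q10} | {q2} | {q9,q11} | {q12} | {q7} | {q4}.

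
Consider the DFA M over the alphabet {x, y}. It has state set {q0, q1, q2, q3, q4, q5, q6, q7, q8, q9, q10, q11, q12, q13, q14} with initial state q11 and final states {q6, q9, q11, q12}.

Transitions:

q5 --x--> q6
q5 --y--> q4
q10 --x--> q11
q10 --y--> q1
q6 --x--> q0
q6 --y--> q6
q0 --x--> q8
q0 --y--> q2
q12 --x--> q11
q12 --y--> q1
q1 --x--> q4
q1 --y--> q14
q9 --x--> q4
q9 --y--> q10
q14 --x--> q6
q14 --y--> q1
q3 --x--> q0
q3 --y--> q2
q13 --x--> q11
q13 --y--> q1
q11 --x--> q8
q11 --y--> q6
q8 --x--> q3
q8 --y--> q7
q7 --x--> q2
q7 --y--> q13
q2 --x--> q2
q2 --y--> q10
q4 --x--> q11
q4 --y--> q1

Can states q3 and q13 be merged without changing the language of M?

First remove the unreachable states {q5,q9,q12}; 12 states remain.
P0 = {q6,q11} | {q0,q1,q2,q3,q4,q7,q8,q10,q13,q14}.
On input x, block {q0,q1,q2,q3,q4,q7,q8,q10,q13,q14} splits into {q0,q1,q2,q3,q7,q8} and {q4,q10,q13,q14}.
Refine {q0,q1,q2,q3,q7,q8} on symbol x: members go to different blocks, giving {q0,q2,q3,q7,q8} and {q1}.
Refine {q0,q2,q3,q7,q8} on symbol y: members go to different blocks, giving {q0,q3,q8} and {q2,q7}.
The partition is now stable with 5 blocks: {q6,q11} | {q0,q3,q8} | {q4,q10,q13,q14} | {q1} | {q2,q7}.
q3 and q13 end up in different blocks, so they are distinguishable. For instance, the string 'x' is accepted from only q13.

No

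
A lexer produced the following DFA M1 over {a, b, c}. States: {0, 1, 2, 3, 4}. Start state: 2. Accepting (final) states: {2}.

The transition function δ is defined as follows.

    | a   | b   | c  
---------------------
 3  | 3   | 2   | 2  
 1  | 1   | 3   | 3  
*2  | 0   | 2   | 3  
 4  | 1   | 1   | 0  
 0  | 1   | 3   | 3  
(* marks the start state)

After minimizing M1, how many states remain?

3

States {4} cannot be reached from the start state, so discard them.
Start with accepting vs non-accepting: {2} | {0,1,3}.
Split {0,1,3} by δ(·,b) → {0,1} and {3}.
Stable partition: {2} | {0,1} | {3} — 3 equivalence classes.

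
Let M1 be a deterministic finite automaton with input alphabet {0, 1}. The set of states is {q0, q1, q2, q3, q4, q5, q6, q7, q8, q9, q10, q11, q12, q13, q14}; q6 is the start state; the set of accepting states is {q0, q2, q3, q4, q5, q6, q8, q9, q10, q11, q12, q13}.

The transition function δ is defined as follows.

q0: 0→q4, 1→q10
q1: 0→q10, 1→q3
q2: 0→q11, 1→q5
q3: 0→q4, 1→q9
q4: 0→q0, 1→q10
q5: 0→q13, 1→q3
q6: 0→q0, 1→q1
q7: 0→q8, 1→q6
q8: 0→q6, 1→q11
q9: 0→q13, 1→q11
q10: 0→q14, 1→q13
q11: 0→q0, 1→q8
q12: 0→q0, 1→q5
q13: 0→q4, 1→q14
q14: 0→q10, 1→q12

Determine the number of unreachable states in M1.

BFS from q6 reaches {q0, q1, q3, q4, q5, q6, q8, q9, q10, q11, q12, q13, q14}; the 2 state(s) q2, q7 are never visited.

2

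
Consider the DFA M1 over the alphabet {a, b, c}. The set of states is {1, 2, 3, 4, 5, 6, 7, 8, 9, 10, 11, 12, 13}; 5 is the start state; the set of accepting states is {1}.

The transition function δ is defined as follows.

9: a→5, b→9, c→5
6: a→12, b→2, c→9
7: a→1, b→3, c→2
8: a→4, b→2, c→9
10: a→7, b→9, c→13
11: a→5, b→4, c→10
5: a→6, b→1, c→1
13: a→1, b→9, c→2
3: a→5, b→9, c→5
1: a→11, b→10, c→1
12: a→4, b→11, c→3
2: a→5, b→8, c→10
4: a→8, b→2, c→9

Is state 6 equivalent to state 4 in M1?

All states are reachable from the start state.
Start with accepting vs non-accepting: {1} | {2,3,4,5,6,7,8,9,10,11,12,13}.
Refine {2,3,4,5,6,7,8,9,10,11,12,13} on symbol a: members go to different blocks, giving {2,3,4,5,6,8,9,10,11,12} and {7,13}.
On input a, block {2,3,4,5,6,8,9,10,11,12} splits into {2,3,4,5,6,8,9,11,12} and {10}.
Refine {2,3,4,5,6,8,9,11,12} on symbol b: members go to different blocks, giving {2,3,4,6,8,9,11,12} and {5}.
Refine {2,3,4,6,8,9,11,12} on symbol a: members go to different blocks, giving {2,3,9,11} and {4,6,8,12}.
Refine {2,3,9,11} on symbol b: members go to different blocks, giving {2,11} and {3,9}.
No further refinement is possible. Final partition (7 blocks): {1} | {2,11} | {7,13} | {10} | {5} | {4,6,8,12} | {3,9}.
6 and 4 lie in the same block of the stable partition, so they are equivalent — no string distinguishes them.

Yes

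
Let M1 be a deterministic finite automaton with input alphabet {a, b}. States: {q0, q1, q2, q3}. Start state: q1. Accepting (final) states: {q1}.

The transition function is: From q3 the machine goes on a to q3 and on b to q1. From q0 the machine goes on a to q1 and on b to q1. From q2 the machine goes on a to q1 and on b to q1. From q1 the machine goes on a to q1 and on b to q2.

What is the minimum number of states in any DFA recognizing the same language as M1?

Reachable states from the start: {q1,q2}. Unreachable: {q0,q3} — drop them.
Initial partition by acceptance: {q1} | {q2}.
No further refinement is possible. Final partition (2 blocks): {q1} | {q2}.

2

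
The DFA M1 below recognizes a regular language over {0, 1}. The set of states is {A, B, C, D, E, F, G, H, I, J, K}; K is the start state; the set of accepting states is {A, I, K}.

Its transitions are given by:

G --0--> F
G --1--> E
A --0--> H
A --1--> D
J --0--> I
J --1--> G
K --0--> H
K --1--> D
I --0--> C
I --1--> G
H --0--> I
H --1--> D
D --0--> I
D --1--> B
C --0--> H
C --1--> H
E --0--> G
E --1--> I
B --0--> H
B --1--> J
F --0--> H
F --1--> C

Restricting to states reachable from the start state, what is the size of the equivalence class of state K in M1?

1

Reachable states from the start: {B,C,D,E,F,G,H,I,J,K}. Unreachable: {A} — drop them.
Initial partition by acceptance: {I,K} | {B,C,D,E,F,G,H,J}.
On input 0, block {B,C,D,E,F,G,H,J} splits into {B,C,E,F,G} and {D,H,J}.
On input 0, block {I,K} splits into {I} and {K}.
Split {B,C,E,F,G} by δ(·,0) → {B,C,F} and {E,G}.
Split {B,C,F} by δ(·,1) → {B,C} and {F}.
Refine {D,H,J} on symbol 1: members go to different blocks, giving {D} and {H} and {J}.
On input 1, block {B,C} splits into {B} and {C}.
On input 0, block {E,G} splits into {E} and {G}.
Stable partition: {I} | {B} | {D} | {K} | {E} | {F} | {H} | {J} | {C} | {G} — 10 equivalence classes.
State K belongs to the block {K}, which has 1 states.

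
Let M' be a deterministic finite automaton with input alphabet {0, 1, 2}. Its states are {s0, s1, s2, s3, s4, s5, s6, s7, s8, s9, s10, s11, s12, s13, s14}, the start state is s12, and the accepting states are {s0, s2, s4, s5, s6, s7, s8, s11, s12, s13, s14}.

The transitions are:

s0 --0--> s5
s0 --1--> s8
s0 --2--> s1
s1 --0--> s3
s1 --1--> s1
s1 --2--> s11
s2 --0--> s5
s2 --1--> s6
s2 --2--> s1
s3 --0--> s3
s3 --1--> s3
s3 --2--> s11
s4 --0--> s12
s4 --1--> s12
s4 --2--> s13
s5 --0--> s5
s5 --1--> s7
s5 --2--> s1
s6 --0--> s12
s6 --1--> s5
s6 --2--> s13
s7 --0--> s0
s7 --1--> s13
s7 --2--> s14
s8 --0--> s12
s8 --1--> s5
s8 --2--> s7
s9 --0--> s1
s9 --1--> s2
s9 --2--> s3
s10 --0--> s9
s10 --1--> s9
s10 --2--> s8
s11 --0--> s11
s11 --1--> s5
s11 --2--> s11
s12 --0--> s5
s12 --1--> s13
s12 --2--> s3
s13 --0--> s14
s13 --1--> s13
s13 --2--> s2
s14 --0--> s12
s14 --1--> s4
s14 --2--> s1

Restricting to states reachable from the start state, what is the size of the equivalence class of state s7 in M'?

States {s9,s10} cannot be reached from the start state, so discard them.
Initial partition by acceptance: {s0,s2,s4,s5,s6,s7,s8,s11,s12,s13,s14} | {s1,s3}.
Refine {s0,s2,s4,s5,s6,s7,s8,s11,s12,s13,s14} on symbol 2: members go to different blocks, giving {s4,s6,s7,s8,s11,s13} and {s0,s2,s5,s12,s14}.
Split {s4,s6,s7,s8,s11,s13} by δ(·,0) → {s4,s6,s7,s8,s13} and {s11}.
On input 1, block {s4,s6,s7,s8,s13} splits into {s4,s6,s8} and {s7,s13}.
On input 1, block {s0,s2,s5,s12,s14} splits into {s0,s2,s14} and {s5,s12}.
No further refinement is possible. Final partition (6 blocks): {s4,s6,s8} | {s1,s3} | {s0,s2,s14} | {s11} | {s7,s13} | {s5,s12}.
The equivalence class containing s7 is {s7,s13}, of size 2.

2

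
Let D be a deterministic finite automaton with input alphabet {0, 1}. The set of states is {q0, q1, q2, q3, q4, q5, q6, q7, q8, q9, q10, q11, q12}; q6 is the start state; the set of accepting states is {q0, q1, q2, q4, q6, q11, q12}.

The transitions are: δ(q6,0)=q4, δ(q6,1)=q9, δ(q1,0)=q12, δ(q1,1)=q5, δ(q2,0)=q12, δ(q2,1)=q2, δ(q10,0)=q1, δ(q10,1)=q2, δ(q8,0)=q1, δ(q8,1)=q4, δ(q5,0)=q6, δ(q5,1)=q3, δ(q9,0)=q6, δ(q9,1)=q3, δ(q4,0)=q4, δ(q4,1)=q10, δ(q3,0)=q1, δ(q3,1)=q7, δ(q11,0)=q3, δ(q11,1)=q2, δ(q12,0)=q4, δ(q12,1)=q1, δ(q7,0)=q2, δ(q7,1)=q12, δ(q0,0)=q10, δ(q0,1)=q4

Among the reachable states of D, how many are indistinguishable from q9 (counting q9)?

2

First remove the unreachable states {q0,q8,q11}; 10 states remain.
P0 = {q1,q2,q4,q6,q12} | {q3,q5,q7,q9,q10}.
On input 1, block {q1,q2,q4,q6,q12} splits into {q1,q4,q6} and {q2,q12}.
Refine {q1,q4,q6} on symbol 0: members go to different blocks, giving {q4,q6} and {q1}.
Refine {q3,q5,q7,q9,q10} on symbol 0: members go to different blocks, giving {q3,q10} and {q5,q9} and {q7}.
On input 1, block {q4,q6} splits into {q4} and {q6}.
Refine {q3,q10} on symbol 1: members go to different blocks, giving {q3} and {q10}.
On input 0, block {q2,q12} splits into {q2} and {q12}.
No further refinement is possible. Final partition (9 blocks): {q4} | {q3} | {q2} | {q1} | {q5,q9} | {q7} | {q6} | {q10} | {q12}.
State q9 belongs to the block {q5,q9}, which has 2 states.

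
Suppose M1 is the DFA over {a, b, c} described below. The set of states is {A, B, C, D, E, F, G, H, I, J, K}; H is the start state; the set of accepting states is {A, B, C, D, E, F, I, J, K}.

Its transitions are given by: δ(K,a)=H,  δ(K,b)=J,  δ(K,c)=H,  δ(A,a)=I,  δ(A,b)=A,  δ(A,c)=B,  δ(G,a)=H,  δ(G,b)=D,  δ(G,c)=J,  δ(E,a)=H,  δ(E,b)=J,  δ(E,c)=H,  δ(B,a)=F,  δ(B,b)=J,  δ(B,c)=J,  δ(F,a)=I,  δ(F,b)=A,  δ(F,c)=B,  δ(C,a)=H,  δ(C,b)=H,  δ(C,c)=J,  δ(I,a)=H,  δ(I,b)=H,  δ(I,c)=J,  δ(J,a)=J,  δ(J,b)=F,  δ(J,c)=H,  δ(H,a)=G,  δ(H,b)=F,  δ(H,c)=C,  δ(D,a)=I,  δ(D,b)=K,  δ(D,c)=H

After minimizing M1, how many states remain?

First remove the unreachable states {E}; 10 states remain.
Initial partition by acceptance: {A,B,C,D,F,I,J,K} | {G,H}.
Split {A,B,C,D,F,I,J,K} by δ(·,a) → {A,B,D,F,J} and {C,I,K}.
On input a, block {A,B,D,F,J} splits into {A,D,F} and {B,J}.
Split {A,D,F} by δ(·,b) → {A,F} and {D}.
On input b, block {G,H} splits into {G} and {H}.
Split {C,I,K} by δ(·,b) → {C,I} and {K}.
On input a, block {B,J} splits into {B} and {J}.
No further refinement is possible. Final partition (8 blocks): {A,F} | {G} | {C,I} | {B} | {D} | {H} | {K} | {J}.

8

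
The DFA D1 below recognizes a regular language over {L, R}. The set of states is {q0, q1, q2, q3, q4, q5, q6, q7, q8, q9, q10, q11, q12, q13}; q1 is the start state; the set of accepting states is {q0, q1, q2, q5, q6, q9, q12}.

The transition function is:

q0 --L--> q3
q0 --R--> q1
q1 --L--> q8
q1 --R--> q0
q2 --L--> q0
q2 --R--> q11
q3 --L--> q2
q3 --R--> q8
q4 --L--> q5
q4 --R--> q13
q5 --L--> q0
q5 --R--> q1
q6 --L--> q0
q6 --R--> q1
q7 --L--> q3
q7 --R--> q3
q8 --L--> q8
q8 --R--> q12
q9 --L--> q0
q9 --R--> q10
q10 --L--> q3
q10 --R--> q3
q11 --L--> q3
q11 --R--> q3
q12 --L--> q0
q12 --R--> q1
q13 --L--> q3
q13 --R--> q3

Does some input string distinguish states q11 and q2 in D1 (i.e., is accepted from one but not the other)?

Reachable states from the start: {q0,q1,q2,q3,q8,q11,q12}. Unreachable: {q4,q5,q6,q7,q9,q10,q13} — drop them.
Initial partition by acceptance: {q0,q1,q2,q12} | {q3,q8,q11}.
Split {q0,q1,q2,q12} by δ(·,L) → {q0,q1} and {q2,q12}.
Refine {q3,q8,q11} on symbol L: members go to different blocks, giving {q8,q11} and {q3}.
Split {q0,q1} by δ(·,L) → {q0} and {q1}.
Split {q8,q11} by δ(·,L) → {q8} and {q11}.
Split {q2,q12} by δ(·,R) → {q2} and {q12}.
No further refinement is possible. Final partition (7 blocks): {q0} | {q8} | {q2} | {q3} | {q1} | {q11} | {q12}.
q11 and q2 end up in different blocks, so they are distinguishable. For instance, the string 'ε' is accepted from only q2.

Yes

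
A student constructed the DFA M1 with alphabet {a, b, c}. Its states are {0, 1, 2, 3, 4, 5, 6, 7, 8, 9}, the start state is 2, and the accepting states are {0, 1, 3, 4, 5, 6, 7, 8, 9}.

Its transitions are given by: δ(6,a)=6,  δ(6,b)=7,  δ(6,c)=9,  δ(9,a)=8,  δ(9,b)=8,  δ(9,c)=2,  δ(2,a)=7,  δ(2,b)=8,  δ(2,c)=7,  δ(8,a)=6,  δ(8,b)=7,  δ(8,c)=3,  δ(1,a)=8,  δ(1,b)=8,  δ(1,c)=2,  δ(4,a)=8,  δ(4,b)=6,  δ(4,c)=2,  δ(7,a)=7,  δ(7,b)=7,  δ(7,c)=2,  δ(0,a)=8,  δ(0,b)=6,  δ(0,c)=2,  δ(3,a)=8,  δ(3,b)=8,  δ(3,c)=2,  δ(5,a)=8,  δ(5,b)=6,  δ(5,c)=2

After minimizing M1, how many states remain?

First remove the unreachable states {0,1,4,5}; 6 states remain.
Start with accepting vs non-accepting: {3,6,7,8,9} | {2}.
On input c, block {3,6,7,8,9} splits into {3,7,9} and {6,8}.
Refine {3,7,9} on symbol a: members go to different blocks, giving {3,9} and {7}.
No further refinement is possible. Final partition (4 blocks): {3,9} | {2} | {6,8} | {7}.

4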